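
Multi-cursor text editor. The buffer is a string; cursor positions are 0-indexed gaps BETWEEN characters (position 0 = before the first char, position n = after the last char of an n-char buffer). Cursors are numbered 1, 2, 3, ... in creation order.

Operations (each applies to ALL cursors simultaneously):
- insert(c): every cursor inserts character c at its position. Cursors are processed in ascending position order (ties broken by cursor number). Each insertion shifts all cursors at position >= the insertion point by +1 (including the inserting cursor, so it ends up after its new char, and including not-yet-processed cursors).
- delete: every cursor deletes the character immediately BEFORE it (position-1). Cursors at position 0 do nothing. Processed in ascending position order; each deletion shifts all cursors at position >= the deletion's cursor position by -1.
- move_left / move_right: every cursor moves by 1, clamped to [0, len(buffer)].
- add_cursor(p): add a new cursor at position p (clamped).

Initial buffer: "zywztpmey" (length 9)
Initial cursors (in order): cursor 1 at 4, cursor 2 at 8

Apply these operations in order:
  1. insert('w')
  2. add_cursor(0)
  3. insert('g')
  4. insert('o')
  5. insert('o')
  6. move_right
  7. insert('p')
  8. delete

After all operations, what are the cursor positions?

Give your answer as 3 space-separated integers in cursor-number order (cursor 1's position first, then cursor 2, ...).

After op 1 (insert('w')): buffer="zywzwtpmewy" (len 11), cursors c1@5 c2@10, authorship ....1....2.
After op 2 (add_cursor(0)): buffer="zywzwtpmewy" (len 11), cursors c3@0 c1@5 c2@10, authorship ....1....2.
After op 3 (insert('g')): buffer="gzywzwgtpmewgy" (len 14), cursors c3@1 c1@7 c2@13, authorship 3....11....22.
After op 4 (insert('o')): buffer="gozywzwgotpmewgoy" (len 17), cursors c3@2 c1@9 c2@16, authorship 33....111....222.
After op 5 (insert('o')): buffer="goozywzwgootpmewgooy" (len 20), cursors c3@3 c1@11 c2@19, authorship 333....1111....2222.
After op 6 (move_right): buffer="goozywzwgootpmewgooy" (len 20), cursors c3@4 c1@12 c2@20, authorship 333....1111....2222.
After op 7 (insert('p')): buffer="goozpywzwgootppmewgooyp" (len 23), cursors c3@5 c1@14 c2@23, authorship 333.3...1111.1...2222.2
After op 8 (delete): buffer="goozywzwgootpmewgooy" (len 20), cursors c3@4 c1@12 c2@20, authorship 333....1111....2222.

Answer: 12 20 4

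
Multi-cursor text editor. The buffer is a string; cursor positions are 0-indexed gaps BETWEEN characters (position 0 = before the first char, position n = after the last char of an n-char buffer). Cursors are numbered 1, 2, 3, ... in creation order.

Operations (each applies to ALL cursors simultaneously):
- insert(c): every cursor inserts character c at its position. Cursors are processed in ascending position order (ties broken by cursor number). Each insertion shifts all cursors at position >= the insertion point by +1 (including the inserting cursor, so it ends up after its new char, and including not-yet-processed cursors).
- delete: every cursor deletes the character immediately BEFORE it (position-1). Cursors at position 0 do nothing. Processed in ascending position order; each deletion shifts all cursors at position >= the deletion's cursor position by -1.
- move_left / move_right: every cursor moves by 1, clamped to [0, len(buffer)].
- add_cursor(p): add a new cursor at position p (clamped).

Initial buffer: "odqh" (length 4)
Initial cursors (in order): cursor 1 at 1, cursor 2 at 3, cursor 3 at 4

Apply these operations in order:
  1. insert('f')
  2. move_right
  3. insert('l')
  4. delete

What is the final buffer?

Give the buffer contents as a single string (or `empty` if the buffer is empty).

Answer: ofdqfhf

Derivation:
After op 1 (insert('f')): buffer="ofdqfhf" (len 7), cursors c1@2 c2@5 c3@7, authorship .1..2.3
After op 2 (move_right): buffer="ofdqfhf" (len 7), cursors c1@3 c2@6 c3@7, authorship .1..2.3
After op 3 (insert('l')): buffer="ofdlqfhlfl" (len 10), cursors c1@4 c2@8 c3@10, authorship .1.1.2.233
After op 4 (delete): buffer="ofdqfhf" (len 7), cursors c1@3 c2@6 c3@7, authorship .1..2.3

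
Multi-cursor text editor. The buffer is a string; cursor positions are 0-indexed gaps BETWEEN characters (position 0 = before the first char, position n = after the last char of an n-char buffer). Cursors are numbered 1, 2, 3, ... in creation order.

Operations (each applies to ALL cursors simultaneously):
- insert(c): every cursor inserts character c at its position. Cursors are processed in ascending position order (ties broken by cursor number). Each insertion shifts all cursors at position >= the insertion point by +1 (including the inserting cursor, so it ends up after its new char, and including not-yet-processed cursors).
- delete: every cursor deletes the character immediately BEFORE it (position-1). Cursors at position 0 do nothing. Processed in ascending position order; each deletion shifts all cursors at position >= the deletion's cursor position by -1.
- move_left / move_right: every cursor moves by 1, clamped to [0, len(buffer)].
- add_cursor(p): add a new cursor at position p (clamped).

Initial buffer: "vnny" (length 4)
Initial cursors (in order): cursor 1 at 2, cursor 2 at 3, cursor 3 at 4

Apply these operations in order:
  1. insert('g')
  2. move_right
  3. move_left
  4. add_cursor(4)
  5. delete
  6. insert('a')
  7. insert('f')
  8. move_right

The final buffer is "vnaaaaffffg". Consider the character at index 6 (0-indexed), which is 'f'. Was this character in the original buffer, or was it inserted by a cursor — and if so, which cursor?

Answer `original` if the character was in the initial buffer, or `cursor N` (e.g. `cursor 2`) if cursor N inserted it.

After op 1 (insert('g')): buffer="vngngyg" (len 7), cursors c1@3 c2@5 c3@7, authorship ..1.2.3
After op 2 (move_right): buffer="vngngyg" (len 7), cursors c1@4 c2@6 c3@7, authorship ..1.2.3
After op 3 (move_left): buffer="vngngyg" (len 7), cursors c1@3 c2@5 c3@6, authorship ..1.2.3
After op 4 (add_cursor(4)): buffer="vngngyg" (len 7), cursors c1@3 c4@4 c2@5 c3@6, authorship ..1.2.3
After op 5 (delete): buffer="vng" (len 3), cursors c1@2 c2@2 c3@2 c4@2, authorship ..3
After op 6 (insert('a')): buffer="vnaaaag" (len 7), cursors c1@6 c2@6 c3@6 c4@6, authorship ..12343
After op 7 (insert('f')): buffer="vnaaaaffffg" (len 11), cursors c1@10 c2@10 c3@10 c4@10, authorship ..123412343
After op 8 (move_right): buffer="vnaaaaffffg" (len 11), cursors c1@11 c2@11 c3@11 c4@11, authorship ..123412343
Authorship (.=original, N=cursor N): . . 1 2 3 4 1 2 3 4 3
Index 6: author = 1

Answer: cursor 1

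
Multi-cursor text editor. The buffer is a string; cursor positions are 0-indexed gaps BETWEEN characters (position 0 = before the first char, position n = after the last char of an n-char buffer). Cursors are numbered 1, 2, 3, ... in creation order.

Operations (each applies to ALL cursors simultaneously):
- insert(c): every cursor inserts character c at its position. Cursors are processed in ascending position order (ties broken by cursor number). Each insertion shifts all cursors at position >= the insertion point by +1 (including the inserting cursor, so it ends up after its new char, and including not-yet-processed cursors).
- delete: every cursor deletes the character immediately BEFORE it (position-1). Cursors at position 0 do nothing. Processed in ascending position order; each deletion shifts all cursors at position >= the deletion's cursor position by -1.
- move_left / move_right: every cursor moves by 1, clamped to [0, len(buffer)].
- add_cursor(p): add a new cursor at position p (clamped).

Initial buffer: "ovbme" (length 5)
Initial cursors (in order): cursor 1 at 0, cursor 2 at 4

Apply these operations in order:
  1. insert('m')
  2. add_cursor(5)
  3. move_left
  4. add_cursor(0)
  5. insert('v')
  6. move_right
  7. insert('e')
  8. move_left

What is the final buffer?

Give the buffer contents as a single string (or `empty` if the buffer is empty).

After op 1 (insert('m')): buffer="movbmme" (len 7), cursors c1@1 c2@6, authorship 1....2.
After op 2 (add_cursor(5)): buffer="movbmme" (len 7), cursors c1@1 c3@5 c2@6, authorship 1....2.
After op 3 (move_left): buffer="movbmme" (len 7), cursors c1@0 c3@4 c2@5, authorship 1....2.
After op 4 (add_cursor(0)): buffer="movbmme" (len 7), cursors c1@0 c4@0 c3@4 c2@5, authorship 1....2.
After op 5 (insert('v')): buffer="vvmovbvmvme" (len 11), cursors c1@2 c4@2 c3@7 c2@9, authorship 141...3.22.
After op 6 (move_right): buffer="vvmovbvmvme" (len 11), cursors c1@3 c4@3 c3@8 c2@10, authorship 141...3.22.
After op 7 (insert('e')): buffer="vvmeeovbvmevmee" (len 15), cursors c1@5 c4@5 c3@11 c2@14, authorship 14114...3.3222.
After op 8 (move_left): buffer="vvmeeovbvmevmee" (len 15), cursors c1@4 c4@4 c3@10 c2@13, authorship 14114...3.3222.

Answer: vvmeeovbvmevmee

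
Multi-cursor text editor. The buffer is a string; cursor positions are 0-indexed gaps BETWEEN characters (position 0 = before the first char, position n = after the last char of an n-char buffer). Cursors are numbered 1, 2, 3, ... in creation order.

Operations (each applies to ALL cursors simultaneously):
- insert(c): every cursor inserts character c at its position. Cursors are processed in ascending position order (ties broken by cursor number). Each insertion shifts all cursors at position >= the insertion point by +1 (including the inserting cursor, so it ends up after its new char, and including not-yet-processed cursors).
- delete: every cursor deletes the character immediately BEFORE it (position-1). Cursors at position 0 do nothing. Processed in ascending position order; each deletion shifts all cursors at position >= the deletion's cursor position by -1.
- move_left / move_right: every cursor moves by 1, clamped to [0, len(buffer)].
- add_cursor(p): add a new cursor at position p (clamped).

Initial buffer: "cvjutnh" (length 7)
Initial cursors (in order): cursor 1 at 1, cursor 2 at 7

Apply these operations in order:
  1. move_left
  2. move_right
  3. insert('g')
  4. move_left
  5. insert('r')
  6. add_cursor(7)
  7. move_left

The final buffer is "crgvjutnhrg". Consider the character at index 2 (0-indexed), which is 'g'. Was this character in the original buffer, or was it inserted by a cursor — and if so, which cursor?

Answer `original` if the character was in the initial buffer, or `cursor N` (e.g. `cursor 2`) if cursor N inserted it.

After op 1 (move_left): buffer="cvjutnh" (len 7), cursors c1@0 c2@6, authorship .......
After op 2 (move_right): buffer="cvjutnh" (len 7), cursors c1@1 c2@7, authorship .......
After op 3 (insert('g')): buffer="cgvjutnhg" (len 9), cursors c1@2 c2@9, authorship .1......2
After op 4 (move_left): buffer="cgvjutnhg" (len 9), cursors c1@1 c2@8, authorship .1......2
After op 5 (insert('r')): buffer="crgvjutnhrg" (len 11), cursors c1@2 c2@10, authorship .11......22
After op 6 (add_cursor(7)): buffer="crgvjutnhrg" (len 11), cursors c1@2 c3@7 c2@10, authorship .11......22
After op 7 (move_left): buffer="crgvjutnhrg" (len 11), cursors c1@1 c3@6 c2@9, authorship .11......22
Authorship (.=original, N=cursor N): . 1 1 . . . . . . 2 2
Index 2: author = 1

Answer: cursor 1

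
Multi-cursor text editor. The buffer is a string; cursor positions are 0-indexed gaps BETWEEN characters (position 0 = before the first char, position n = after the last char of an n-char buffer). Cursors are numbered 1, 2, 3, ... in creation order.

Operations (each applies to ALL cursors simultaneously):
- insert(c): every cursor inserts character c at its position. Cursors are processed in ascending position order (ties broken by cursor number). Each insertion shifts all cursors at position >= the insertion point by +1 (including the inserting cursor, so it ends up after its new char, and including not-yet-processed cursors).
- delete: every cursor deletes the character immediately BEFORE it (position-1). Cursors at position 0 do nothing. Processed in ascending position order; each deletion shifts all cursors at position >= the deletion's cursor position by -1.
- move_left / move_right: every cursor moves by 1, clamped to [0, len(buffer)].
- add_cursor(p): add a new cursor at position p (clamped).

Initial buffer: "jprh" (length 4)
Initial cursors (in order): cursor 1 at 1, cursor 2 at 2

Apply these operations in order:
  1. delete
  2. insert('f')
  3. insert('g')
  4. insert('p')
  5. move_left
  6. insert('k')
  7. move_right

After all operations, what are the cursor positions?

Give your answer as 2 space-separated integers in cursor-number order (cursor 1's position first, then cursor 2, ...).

Answer: 8 8

Derivation:
After op 1 (delete): buffer="rh" (len 2), cursors c1@0 c2@0, authorship ..
After op 2 (insert('f')): buffer="ffrh" (len 4), cursors c1@2 c2@2, authorship 12..
After op 3 (insert('g')): buffer="ffggrh" (len 6), cursors c1@4 c2@4, authorship 1212..
After op 4 (insert('p')): buffer="ffggpprh" (len 8), cursors c1@6 c2@6, authorship 121212..
After op 5 (move_left): buffer="ffggpprh" (len 8), cursors c1@5 c2@5, authorship 121212..
After op 6 (insert('k')): buffer="ffggpkkprh" (len 10), cursors c1@7 c2@7, authorship 12121122..
After op 7 (move_right): buffer="ffggpkkprh" (len 10), cursors c1@8 c2@8, authorship 12121122..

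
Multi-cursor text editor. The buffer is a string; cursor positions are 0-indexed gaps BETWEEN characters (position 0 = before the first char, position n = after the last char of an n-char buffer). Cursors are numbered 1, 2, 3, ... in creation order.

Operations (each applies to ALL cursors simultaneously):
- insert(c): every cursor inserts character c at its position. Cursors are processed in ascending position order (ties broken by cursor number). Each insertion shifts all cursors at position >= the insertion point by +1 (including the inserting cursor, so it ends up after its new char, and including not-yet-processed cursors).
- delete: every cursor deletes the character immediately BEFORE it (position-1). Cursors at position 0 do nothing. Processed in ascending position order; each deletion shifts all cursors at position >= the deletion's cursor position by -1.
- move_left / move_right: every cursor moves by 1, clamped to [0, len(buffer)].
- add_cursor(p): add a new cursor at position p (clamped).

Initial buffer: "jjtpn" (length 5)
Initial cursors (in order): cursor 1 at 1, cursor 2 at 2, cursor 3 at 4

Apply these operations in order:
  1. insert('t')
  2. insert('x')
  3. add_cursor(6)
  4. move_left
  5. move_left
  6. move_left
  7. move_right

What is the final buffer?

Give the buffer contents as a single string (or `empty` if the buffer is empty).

Answer: jtxjtxtptxn

Derivation:
After op 1 (insert('t')): buffer="jtjttptn" (len 8), cursors c1@2 c2@4 c3@7, authorship .1.2..3.
After op 2 (insert('x')): buffer="jtxjtxtptxn" (len 11), cursors c1@3 c2@6 c3@10, authorship .11.22..33.
After op 3 (add_cursor(6)): buffer="jtxjtxtptxn" (len 11), cursors c1@3 c2@6 c4@6 c3@10, authorship .11.22..33.
After op 4 (move_left): buffer="jtxjtxtptxn" (len 11), cursors c1@2 c2@5 c4@5 c3@9, authorship .11.22..33.
After op 5 (move_left): buffer="jtxjtxtptxn" (len 11), cursors c1@1 c2@4 c4@4 c3@8, authorship .11.22..33.
After op 6 (move_left): buffer="jtxjtxtptxn" (len 11), cursors c1@0 c2@3 c4@3 c3@7, authorship .11.22..33.
After op 7 (move_right): buffer="jtxjtxtptxn" (len 11), cursors c1@1 c2@4 c4@4 c3@8, authorship .11.22..33.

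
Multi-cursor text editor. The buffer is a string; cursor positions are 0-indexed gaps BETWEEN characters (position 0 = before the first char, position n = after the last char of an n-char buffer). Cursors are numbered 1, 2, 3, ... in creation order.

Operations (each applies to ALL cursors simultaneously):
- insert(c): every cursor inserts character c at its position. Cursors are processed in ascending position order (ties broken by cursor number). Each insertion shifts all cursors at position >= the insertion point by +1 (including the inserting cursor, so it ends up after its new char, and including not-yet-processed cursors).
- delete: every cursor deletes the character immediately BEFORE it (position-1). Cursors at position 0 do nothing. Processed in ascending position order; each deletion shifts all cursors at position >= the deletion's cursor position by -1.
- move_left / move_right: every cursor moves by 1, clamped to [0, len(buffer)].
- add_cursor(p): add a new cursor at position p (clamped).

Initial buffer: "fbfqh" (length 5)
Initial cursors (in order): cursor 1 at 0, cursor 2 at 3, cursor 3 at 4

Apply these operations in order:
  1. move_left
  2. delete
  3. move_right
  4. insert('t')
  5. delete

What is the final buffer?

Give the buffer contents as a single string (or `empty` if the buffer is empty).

After op 1 (move_left): buffer="fbfqh" (len 5), cursors c1@0 c2@2 c3@3, authorship .....
After op 2 (delete): buffer="fqh" (len 3), cursors c1@0 c2@1 c3@1, authorship ...
After op 3 (move_right): buffer="fqh" (len 3), cursors c1@1 c2@2 c3@2, authorship ...
After op 4 (insert('t')): buffer="ftqtth" (len 6), cursors c1@2 c2@5 c3@5, authorship .1.23.
After op 5 (delete): buffer="fqh" (len 3), cursors c1@1 c2@2 c3@2, authorship ...

Answer: fqh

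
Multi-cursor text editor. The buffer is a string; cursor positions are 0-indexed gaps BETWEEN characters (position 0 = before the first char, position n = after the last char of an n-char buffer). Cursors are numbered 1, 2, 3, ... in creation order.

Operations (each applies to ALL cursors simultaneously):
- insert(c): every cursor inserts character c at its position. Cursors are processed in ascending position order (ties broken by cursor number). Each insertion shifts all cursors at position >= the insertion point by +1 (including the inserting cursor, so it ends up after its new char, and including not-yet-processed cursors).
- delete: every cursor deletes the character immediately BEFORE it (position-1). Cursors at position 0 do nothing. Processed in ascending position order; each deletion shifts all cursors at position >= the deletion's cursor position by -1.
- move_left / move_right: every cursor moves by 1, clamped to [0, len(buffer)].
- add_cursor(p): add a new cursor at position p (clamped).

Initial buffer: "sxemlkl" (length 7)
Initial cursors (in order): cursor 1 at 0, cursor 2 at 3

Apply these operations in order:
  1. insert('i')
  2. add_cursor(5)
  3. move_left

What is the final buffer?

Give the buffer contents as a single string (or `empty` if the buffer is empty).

After op 1 (insert('i')): buffer="isxeimlkl" (len 9), cursors c1@1 c2@5, authorship 1...2....
After op 2 (add_cursor(5)): buffer="isxeimlkl" (len 9), cursors c1@1 c2@5 c3@5, authorship 1...2....
After op 3 (move_left): buffer="isxeimlkl" (len 9), cursors c1@0 c2@4 c3@4, authorship 1...2....

Answer: isxeimlkl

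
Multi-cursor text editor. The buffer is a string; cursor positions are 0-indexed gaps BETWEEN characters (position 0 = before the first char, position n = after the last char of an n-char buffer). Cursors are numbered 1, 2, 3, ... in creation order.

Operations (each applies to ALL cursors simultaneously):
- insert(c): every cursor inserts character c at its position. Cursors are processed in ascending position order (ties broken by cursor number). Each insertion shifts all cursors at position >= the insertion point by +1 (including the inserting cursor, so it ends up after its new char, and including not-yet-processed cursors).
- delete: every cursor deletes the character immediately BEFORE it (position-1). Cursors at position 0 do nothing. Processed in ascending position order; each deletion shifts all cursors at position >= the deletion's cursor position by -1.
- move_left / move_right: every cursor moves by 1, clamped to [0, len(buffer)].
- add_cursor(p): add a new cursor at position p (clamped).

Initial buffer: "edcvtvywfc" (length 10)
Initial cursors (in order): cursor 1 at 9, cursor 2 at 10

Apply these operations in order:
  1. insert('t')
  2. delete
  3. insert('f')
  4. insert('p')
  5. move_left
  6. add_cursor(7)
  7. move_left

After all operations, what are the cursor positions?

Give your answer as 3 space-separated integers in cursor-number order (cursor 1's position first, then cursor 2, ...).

Answer: 9 12 6

Derivation:
After op 1 (insert('t')): buffer="edcvtvywftct" (len 12), cursors c1@10 c2@12, authorship .........1.2
After op 2 (delete): buffer="edcvtvywfc" (len 10), cursors c1@9 c2@10, authorship ..........
After op 3 (insert('f')): buffer="edcvtvywffcf" (len 12), cursors c1@10 c2@12, authorship .........1.2
After op 4 (insert('p')): buffer="edcvtvywffpcfp" (len 14), cursors c1@11 c2@14, authorship .........11.22
After op 5 (move_left): buffer="edcvtvywffpcfp" (len 14), cursors c1@10 c2@13, authorship .........11.22
After op 6 (add_cursor(7)): buffer="edcvtvywffpcfp" (len 14), cursors c3@7 c1@10 c2@13, authorship .........11.22
After op 7 (move_left): buffer="edcvtvywffpcfp" (len 14), cursors c3@6 c1@9 c2@12, authorship .........11.22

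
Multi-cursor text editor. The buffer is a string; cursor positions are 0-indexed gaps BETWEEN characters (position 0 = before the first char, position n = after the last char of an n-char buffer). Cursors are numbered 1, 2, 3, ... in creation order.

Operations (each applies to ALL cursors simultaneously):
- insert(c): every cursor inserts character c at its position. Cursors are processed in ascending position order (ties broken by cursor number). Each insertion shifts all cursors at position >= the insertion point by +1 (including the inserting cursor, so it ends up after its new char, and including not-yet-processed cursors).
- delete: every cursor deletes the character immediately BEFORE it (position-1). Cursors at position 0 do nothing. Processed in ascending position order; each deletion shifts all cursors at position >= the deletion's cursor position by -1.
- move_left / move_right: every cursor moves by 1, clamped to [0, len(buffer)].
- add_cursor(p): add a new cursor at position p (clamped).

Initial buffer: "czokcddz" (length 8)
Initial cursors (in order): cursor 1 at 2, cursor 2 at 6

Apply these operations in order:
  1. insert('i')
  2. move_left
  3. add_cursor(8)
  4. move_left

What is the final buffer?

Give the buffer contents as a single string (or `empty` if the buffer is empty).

Answer: cziokcdidz

Derivation:
After op 1 (insert('i')): buffer="cziokcdidz" (len 10), cursors c1@3 c2@8, authorship ..1....2..
After op 2 (move_left): buffer="cziokcdidz" (len 10), cursors c1@2 c2@7, authorship ..1....2..
After op 3 (add_cursor(8)): buffer="cziokcdidz" (len 10), cursors c1@2 c2@7 c3@8, authorship ..1....2..
After op 4 (move_left): buffer="cziokcdidz" (len 10), cursors c1@1 c2@6 c3@7, authorship ..1....2..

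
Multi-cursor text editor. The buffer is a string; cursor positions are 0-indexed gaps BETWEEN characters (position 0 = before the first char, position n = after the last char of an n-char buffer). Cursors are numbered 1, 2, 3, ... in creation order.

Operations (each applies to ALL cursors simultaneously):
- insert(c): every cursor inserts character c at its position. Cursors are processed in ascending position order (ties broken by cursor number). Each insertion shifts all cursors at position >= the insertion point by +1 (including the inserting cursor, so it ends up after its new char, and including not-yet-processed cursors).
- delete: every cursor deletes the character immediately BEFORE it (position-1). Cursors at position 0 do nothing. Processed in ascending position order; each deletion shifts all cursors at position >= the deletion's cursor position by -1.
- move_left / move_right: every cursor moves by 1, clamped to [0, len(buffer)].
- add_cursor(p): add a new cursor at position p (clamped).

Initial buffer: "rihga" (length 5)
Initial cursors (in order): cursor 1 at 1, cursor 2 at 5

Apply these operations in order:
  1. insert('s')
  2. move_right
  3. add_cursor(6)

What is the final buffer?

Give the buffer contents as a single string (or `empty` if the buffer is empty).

Answer: rsihgas

Derivation:
After op 1 (insert('s')): buffer="rsihgas" (len 7), cursors c1@2 c2@7, authorship .1....2
After op 2 (move_right): buffer="rsihgas" (len 7), cursors c1@3 c2@7, authorship .1....2
After op 3 (add_cursor(6)): buffer="rsihgas" (len 7), cursors c1@3 c3@6 c2@7, authorship .1....2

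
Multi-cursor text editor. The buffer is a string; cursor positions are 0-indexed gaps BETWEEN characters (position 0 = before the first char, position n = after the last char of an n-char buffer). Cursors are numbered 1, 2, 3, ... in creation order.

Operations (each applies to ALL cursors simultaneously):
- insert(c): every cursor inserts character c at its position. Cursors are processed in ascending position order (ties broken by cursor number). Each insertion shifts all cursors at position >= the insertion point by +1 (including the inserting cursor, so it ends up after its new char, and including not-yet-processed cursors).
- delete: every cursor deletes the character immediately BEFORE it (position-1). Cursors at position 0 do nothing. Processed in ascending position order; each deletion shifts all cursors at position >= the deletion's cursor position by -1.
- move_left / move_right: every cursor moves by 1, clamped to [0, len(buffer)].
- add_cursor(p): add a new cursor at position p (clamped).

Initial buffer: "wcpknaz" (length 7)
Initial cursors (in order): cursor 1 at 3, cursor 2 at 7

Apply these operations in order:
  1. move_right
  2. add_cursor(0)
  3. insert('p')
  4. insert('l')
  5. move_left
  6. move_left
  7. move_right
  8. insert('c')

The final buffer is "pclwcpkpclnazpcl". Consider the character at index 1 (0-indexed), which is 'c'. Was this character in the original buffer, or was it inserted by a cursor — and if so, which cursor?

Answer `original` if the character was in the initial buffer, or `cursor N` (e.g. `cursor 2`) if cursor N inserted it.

Answer: cursor 3

Derivation:
After op 1 (move_right): buffer="wcpknaz" (len 7), cursors c1@4 c2@7, authorship .......
After op 2 (add_cursor(0)): buffer="wcpknaz" (len 7), cursors c3@0 c1@4 c2@7, authorship .......
After op 3 (insert('p')): buffer="pwcpkpnazp" (len 10), cursors c3@1 c1@6 c2@10, authorship 3....1...2
After op 4 (insert('l')): buffer="plwcpkplnazpl" (len 13), cursors c3@2 c1@8 c2@13, authorship 33....11...22
After op 5 (move_left): buffer="plwcpkplnazpl" (len 13), cursors c3@1 c1@7 c2@12, authorship 33....11...22
After op 6 (move_left): buffer="plwcpkplnazpl" (len 13), cursors c3@0 c1@6 c2@11, authorship 33....11...22
After op 7 (move_right): buffer="plwcpkplnazpl" (len 13), cursors c3@1 c1@7 c2@12, authorship 33....11...22
After op 8 (insert('c')): buffer="pclwcpkpclnazpcl" (len 16), cursors c3@2 c1@9 c2@15, authorship 333....111...222
Authorship (.=original, N=cursor N): 3 3 3 . . . . 1 1 1 . . . 2 2 2
Index 1: author = 3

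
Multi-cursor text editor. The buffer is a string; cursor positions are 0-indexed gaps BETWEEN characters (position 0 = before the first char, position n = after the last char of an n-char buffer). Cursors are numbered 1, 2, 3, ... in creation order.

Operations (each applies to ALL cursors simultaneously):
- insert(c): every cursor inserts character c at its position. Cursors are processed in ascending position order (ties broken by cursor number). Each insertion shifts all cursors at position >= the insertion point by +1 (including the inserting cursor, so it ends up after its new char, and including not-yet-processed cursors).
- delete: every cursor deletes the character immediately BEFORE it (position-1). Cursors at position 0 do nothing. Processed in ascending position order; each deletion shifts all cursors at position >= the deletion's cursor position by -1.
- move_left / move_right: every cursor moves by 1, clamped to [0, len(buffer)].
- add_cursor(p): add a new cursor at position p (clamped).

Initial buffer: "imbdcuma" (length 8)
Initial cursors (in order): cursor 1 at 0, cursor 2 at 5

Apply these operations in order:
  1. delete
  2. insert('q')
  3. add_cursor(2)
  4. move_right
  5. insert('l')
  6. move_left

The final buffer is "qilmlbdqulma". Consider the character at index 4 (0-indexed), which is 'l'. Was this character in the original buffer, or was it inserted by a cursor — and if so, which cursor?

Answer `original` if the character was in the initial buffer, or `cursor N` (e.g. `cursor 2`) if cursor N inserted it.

Answer: cursor 3

Derivation:
After op 1 (delete): buffer="imbduma" (len 7), cursors c1@0 c2@4, authorship .......
After op 2 (insert('q')): buffer="qimbdquma" (len 9), cursors c1@1 c2@6, authorship 1....2...
After op 3 (add_cursor(2)): buffer="qimbdquma" (len 9), cursors c1@1 c3@2 c2@6, authorship 1....2...
After op 4 (move_right): buffer="qimbdquma" (len 9), cursors c1@2 c3@3 c2@7, authorship 1....2...
After op 5 (insert('l')): buffer="qilmlbdqulma" (len 12), cursors c1@3 c3@5 c2@10, authorship 1.1.3..2.2..
After op 6 (move_left): buffer="qilmlbdqulma" (len 12), cursors c1@2 c3@4 c2@9, authorship 1.1.3..2.2..
Authorship (.=original, N=cursor N): 1 . 1 . 3 . . 2 . 2 . .
Index 4: author = 3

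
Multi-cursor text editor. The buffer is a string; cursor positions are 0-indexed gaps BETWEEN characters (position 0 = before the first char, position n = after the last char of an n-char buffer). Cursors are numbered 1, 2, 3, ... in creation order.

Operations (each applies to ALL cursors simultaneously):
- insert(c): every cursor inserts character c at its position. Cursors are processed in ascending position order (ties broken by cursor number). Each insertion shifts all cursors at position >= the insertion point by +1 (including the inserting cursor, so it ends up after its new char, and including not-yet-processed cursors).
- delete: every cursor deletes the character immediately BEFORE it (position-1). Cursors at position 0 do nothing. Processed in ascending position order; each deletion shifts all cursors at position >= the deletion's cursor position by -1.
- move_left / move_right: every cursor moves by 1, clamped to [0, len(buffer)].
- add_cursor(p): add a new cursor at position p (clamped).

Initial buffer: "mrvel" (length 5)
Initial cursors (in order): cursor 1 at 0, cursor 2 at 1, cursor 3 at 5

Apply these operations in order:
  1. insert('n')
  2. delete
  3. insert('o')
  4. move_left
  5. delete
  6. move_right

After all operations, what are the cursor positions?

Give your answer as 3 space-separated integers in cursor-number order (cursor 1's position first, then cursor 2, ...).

After op 1 (insert('n')): buffer="nmnrveln" (len 8), cursors c1@1 c2@3 c3@8, authorship 1.2....3
After op 2 (delete): buffer="mrvel" (len 5), cursors c1@0 c2@1 c3@5, authorship .....
After op 3 (insert('o')): buffer="omorvelo" (len 8), cursors c1@1 c2@3 c3@8, authorship 1.2....3
After op 4 (move_left): buffer="omorvelo" (len 8), cursors c1@0 c2@2 c3@7, authorship 1.2....3
After op 5 (delete): buffer="oorveo" (len 6), cursors c1@0 c2@1 c3@5, authorship 12...3
After op 6 (move_right): buffer="oorveo" (len 6), cursors c1@1 c2@2 c3@6, authorship 12...3

Answer: 1 2 6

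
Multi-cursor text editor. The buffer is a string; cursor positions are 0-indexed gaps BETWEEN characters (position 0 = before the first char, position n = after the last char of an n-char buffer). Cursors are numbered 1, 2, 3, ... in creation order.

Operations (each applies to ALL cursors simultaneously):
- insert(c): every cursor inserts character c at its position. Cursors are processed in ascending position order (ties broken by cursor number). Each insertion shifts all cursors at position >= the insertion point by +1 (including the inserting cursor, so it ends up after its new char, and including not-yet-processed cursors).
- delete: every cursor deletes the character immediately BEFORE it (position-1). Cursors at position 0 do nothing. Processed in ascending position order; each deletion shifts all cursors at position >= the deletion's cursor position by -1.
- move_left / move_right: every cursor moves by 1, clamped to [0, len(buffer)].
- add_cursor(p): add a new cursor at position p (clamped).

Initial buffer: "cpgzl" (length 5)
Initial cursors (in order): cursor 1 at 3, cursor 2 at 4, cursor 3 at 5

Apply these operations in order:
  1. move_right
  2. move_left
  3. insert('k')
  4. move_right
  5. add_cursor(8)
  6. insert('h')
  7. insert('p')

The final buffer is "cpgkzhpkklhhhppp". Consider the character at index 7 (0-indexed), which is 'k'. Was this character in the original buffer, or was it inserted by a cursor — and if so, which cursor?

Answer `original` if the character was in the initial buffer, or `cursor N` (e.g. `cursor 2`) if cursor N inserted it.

Answer: cursor 2

Derivation:
After op 1 (move_right): buffer="cpgzl" (len 5), cursors c1@4 c2@5 c3@5, authorship .....
After op 2 (move_left): buffer="cpgzl" (len 5), cursors c1@3 c2@4 c3@4, authorship .....
After op 3 (insert('k')): buffer="cpgkzkkl" (len 8), cursors c1@4 c2@7 c3@7, authorship ...1.23.
After op 4 (move_right): buffer="cpgkzkkl" (len 8), cursors c1@5 c2@8 c3@8, authorship ...1.23.
After op 5 (add_cursor(8)): buffer="cpgkzkkl" (len 8), cursors c1@5 c2@8 c3@8 c4@8, authorship ...1.23.
After op 6 (insert('h')): buffer="cpgkzhkklhhh" (len 12), cursors c1@6 c2@12 c3@12 c4@12, authorship ...1.123.234
After op 7 (insert('p')): buffer="cpgkzhpkklhhhppp" (len 16), cursors c1@7 c2@16 c3@16 c4@16, authorship ...1.1123.234234
Authorship (.=original, N=cursor N): . . . 1 . 1 1 2 3 . 2 3 4 2 3 4
Index 7: author = 2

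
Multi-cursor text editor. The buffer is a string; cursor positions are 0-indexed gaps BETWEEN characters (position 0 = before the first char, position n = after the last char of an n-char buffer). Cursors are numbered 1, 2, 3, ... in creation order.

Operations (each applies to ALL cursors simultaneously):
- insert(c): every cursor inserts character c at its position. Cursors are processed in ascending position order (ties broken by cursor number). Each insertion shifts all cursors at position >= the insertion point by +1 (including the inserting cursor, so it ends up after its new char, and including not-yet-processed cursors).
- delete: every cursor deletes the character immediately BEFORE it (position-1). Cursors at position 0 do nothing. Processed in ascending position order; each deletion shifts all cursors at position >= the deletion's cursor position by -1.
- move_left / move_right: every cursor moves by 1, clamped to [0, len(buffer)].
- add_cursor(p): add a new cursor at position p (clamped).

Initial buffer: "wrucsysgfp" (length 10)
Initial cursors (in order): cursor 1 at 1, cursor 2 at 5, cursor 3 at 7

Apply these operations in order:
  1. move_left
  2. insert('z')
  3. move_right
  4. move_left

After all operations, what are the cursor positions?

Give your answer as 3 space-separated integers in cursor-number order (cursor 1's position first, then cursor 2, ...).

Answer: 1 6 9

Derivation:
After op 1 (move_left): buffer="wrucsysgfp" (len 10), cursors c1@0 c2@4 c3@6, authorship ..........
After op 2 (insert('z')): buffer="zwruczsyzsgfp" (len 13), cursors c1@1 c2@6 c3@9, authorship 1....2..3....
After op 3 (move_right): buffer="zwruczsyzsgfp" (len 13), cursors c1@2 c2@7 c3@10, authorship 1....2..3....
After op 4 (move_left): buffer="zwruczsyzsgfp" (len 13), cursors c1@1 c2@6 c3@9, authorship 1....2..3....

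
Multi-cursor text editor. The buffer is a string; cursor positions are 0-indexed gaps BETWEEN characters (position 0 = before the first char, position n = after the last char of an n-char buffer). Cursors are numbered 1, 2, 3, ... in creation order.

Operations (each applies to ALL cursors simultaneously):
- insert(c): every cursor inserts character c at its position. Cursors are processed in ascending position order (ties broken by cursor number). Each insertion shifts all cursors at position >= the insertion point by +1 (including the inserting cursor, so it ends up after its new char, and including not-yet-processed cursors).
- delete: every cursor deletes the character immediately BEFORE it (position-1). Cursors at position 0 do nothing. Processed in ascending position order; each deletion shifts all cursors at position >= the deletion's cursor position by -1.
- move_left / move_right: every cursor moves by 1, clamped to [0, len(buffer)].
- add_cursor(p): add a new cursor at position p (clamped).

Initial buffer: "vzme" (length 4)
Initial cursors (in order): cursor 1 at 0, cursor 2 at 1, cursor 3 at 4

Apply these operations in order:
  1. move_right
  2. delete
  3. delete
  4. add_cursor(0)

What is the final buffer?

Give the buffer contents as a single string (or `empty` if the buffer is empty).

Answer: empty

Derivation:
After op 1 (move_right): buffer="vzme" (len 4), cursors c1@1 c2@2 c3@4, authorship ....
After op 2 (delete): buffer="m" (len 1), cursors c1@0 c2@0 c3@1, authorship .
After op 3 (delete): buffer="" (len 0), cursors c1@0 c2@0 c3@0, authorship 
After op 4 (add_cursor(0)): buffer="" (len 0), cursors c1@0 c2@0 c3@0 c4@0, authorship 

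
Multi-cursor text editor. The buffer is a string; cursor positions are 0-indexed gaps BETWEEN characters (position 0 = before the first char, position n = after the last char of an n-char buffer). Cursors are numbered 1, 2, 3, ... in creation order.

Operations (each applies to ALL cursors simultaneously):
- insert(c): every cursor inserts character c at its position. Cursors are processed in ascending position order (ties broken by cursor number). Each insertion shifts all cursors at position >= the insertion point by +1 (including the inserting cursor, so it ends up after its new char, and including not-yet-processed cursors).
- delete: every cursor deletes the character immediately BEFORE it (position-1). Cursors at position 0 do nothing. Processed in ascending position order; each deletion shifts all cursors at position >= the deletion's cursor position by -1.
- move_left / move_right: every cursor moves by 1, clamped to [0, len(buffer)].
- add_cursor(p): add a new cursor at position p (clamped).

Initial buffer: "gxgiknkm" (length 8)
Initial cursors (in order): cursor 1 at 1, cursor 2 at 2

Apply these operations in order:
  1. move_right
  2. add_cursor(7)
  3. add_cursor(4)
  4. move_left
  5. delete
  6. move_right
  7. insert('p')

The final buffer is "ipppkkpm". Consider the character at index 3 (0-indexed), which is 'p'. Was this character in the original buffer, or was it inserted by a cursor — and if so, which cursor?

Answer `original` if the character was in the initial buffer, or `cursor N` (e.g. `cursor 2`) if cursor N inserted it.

After op 1 (move_right): buffer="gxgiknkm" (len 8), cursors c1@2 c2@3, authorship ........
After op 2 (add_cursor(7)): buffer="gxgiknkm" (len 8), cursors c1@2 c2@3 c3@7, authorship ........
After op 3 (add_cursor(4)): buffer="gxgiknkm" (len 8), cursors c1@2 c2@3 c4@4 c3@7, authorship ........
After op 4 (move_left): buffer="gxgiknkm" (len 8), cursors c1@1 c2@2 c4@3 c3@6, authorship ........
After op 5 (delete): buffer="ikkm" (len 4), cursors c1@0 c2@0 c4@0 c3@2, authorship ....
After op 6 (move_right): buffer="ikkm" (len 4), cursors c1@1 c2@1 c4@1 c3@3, authorship ....
After op 7 (insert('p')): buffer="ipppkkpm" (len 8), cursors c1@4 c2@4 c4@4 c3@7, authorship .124..3.
Authorship (.=original, N=cursor N): . 1 2 4 . . 3 .
Index 3: author = 4

Answer: cursor 4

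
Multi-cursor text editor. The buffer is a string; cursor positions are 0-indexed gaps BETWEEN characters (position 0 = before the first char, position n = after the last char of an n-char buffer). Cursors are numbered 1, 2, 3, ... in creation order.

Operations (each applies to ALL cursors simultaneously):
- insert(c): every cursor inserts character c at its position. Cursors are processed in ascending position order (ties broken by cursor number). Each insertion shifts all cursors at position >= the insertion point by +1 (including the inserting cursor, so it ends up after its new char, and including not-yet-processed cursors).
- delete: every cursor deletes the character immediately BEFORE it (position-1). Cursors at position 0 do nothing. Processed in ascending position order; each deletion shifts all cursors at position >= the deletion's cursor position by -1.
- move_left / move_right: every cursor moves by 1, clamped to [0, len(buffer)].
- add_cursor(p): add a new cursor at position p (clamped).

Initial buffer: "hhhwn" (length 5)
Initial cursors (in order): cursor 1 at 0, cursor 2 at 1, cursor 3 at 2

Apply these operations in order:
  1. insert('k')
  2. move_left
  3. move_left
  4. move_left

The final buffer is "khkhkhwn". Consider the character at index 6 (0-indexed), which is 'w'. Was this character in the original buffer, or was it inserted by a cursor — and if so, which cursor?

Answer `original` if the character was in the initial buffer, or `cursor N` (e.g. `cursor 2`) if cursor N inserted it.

Answer: original

Derivation:
After op 1 (insert('k')): buffer="khkhkhwn" (len 8), cursors c1@1 c2@3 c3@5, authorship 1.2.3...
After op 2 (move_left): buffer="khkhkhwn" (len 8), cursors c1@0 c2@2 c3@4, authorship 1.2.3...
After op 3 (move_left): buffer="khkhkhwn" (len 8), cursors c1@0 c2@1 c3@3, authorship 1.2.3...
After op 4 (move_left): buffer="khkhkhwn" (len 8), cursors c1@0 c2@0 c3@2, authorship 1.2.3...
Authorship (.=original, N=cursor N): 1 . 2 . 3 . . .
Index 6: author = original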